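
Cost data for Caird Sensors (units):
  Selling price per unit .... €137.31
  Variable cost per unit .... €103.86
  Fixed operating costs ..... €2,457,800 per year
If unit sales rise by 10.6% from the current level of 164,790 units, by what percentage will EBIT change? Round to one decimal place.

+19.1%

At 164,790 units, contribution = 164,790 × €33.45 = €5,512,225.50.
EBIT = €5,512,225.50 − €2,457,800 = €3,054,425.50.
Degree of operating leverage = €5,512,225.50 / €3,054,425.50 = 1.8047.
So EBIT moves 1.8047 × (+10.6%) = +19.1%.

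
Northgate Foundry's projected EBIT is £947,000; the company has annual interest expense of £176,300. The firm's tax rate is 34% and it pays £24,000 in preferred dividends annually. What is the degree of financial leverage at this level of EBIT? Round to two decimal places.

Annual interest charges come to £176,300.00.
Pre-tax preferred-dividend burden = £24,000 ÷ (1 − 0.34) = £36,363.64.
DFL = EBIT ÷ [EBIT − I − D_p/(1−t)] = £947,000 ÷ [£947,000 − £176,300.00 − £36,363.64] = £947,000 ÷ £734,336.36 = 1.2896.

1.29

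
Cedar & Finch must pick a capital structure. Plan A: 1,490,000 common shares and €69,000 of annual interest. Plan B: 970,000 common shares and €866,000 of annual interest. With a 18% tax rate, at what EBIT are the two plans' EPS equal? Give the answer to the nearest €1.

At indifference, (EBIT − 69,000)(1 − t)/1,490,000 = (EBIT − 866,000)(1 − t)/970,000.
Cancelling (1 − t) and cross-multiplying: 970,000·(EBIT − 69,000) = 1,490,000·(EBIT − 866,000).
Solving, EBIT = (866,000·1,490,000 − 69,000·970,000) / (1,490,000 − 970,000) = 1,223,410,000,000 / 520,000 = 2,352,711.54.

€2,352,712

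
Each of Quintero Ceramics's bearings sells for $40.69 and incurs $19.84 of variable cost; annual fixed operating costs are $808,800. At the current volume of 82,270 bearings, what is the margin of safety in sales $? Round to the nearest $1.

$1,769,146

Unit CM = price − variable cost = $40.69 − $19.84 = $20.85. Break-even units = $808,800 ÷ $20.85 = 38,791.37; break-even revenue = 38,791.37 × $40.69 = $1,578,420.72.
Actual sales revenue = 82,270 × $40.69 = $3,347,566.30.
Margin of safety = $3,347,566.30 − $1,578,420.72 = $1,769,146.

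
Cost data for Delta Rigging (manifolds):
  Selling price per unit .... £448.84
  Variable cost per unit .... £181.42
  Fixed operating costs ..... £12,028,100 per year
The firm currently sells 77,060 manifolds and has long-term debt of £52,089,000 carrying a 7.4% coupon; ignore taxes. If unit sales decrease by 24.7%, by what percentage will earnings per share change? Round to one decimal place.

-107.7%

At 77,060 units, contribution = 77,060 × £267.42 = £20,607,385.20.
Operating income = contribution − fixed costs = £20,607,385.20 − £12,028,100 = £8,579,285.20.
After interest of £3,854,586.00, pre-tax earnings = £4,724,699.20.
Degree of combined leverage = contribution ÷ (EBIT − I) = £20,607,385.20 ÷ £4,724,699.20 = 4.3616.
EPS therefore changes by 4.3616 × (-24.7%) = -107.7%.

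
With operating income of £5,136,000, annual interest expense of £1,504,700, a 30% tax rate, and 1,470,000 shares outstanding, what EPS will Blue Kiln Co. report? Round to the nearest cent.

£1.73

Interest = £1,504,700.00, so EBT = £5,136,000 − £1,504,700.00 = £3,631,300.00.
After tax at 30%: net income = £3,631,300.00 × 0.70 = £2,541,910.00.
Per share: £2,541,910.00 / 1,470,000 shares = £1.73.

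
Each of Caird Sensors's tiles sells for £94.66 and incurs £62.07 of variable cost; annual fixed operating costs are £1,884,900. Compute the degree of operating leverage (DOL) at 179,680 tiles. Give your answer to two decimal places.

At 179,680 units, contribution = 179,680 × £32.59 = £5,855,771.20.
Subtracting fixed costs: EBIT = £5,855,771.20 − £1,884,900 = £3,970,871.20.
So DOL = total CM / EBIT = £5,855,771.20 / £3,970,871.20 = 1.4747.

1.47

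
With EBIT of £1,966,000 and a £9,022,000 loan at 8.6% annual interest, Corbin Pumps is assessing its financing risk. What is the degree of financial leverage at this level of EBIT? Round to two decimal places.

Interest = £775,892.00.
DFL = EBIT ÷ (EBIT − I) = £1,966,000 ÷ (£1,966,000 − £775,892.00) = £1,966,000 ÷ £1,190,108.00 = 1.6520.

1.65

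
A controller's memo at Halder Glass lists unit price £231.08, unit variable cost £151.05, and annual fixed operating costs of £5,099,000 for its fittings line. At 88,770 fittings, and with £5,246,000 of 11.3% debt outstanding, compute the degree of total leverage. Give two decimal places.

At 88,770 units, contribution = 88,770 × £80.03 = £7,104,263.10.
Operating income = contribution − fixed costs = £7,104,263.10 − £5,099,000 = £2,005,263.10. Interest = £592,798.00, so EBIT − I = £1,412,465.10.
Degree of total leverage = total CM / (EBIT − interest) = £7,104,263.10 / £1,412,465.10 = 5.0297.

5.03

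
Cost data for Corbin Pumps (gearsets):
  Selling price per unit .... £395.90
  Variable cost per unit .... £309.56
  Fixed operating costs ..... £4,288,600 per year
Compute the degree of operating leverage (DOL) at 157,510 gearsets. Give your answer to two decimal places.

Total contribution margin = 157,510 × £86.34 = £13,599,413.40.
Operating income = contribution − fixed costs = £13,599,413.40 − £4,288,600 = £9,310,813.40.
So DOL = total CM / EBIT = £13,599,413.40 / £9,310,813.40 = 1.4606.

1.46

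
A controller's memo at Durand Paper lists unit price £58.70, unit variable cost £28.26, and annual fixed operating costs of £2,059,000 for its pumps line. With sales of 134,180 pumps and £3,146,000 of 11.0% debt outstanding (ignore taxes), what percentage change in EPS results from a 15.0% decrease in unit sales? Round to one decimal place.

At 134,180 units, contribution = 134,180 × £30.44 = £4,084,439.20.
EBIT = £4,084,439.20 − £2,059,000 = £2,025,439.20.
Interest = £346,060.00, so EBIT − I = £1,679,379.20.
Degree of combined leverage = contribution ÷ (EBIT − I) = £4,084,439.20 ÷ £1,679,379.20 = 2.4321.
%ΔEPS = DCL × %ΔSales = 2.4321 × -15.0% = -36.5%.

-36.5%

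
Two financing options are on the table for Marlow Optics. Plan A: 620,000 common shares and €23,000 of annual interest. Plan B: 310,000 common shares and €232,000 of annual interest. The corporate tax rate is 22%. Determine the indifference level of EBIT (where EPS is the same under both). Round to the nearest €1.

Set EPS_A = EPS_B: (EBIT − €23,000)(1 − 0.22) ÷ 620,000 = (EBIT − €232,000)(1 − 0.22) ÷ 310,000.
Cancelling (1 − t) and cross-multiplying: 310,000·(EBIT − 23,000) = 620,000·(EBIT − 232,000).
Solving, EBIT = (232,000·620,000 − 23,000·310,000) / (620,000 − 310,000) = 136,710,000,000 / 310,000 = 441,000.00.

€441,000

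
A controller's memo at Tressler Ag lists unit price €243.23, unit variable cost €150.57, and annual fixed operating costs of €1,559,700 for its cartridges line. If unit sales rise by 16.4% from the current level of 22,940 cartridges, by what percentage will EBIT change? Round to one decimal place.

+61.6%

Total contribution margin = 22,940 × €92.66 = €2,125,620.40.
Operating income = contribution − fixed costs = €2,125,620.40 − €1,559,700 = €565,920.40.
DOL = contribution ÷ EBIT = €2,125,620.40 ÷ €565,920.40 = 3.7560.
So EBIT moves 3.7560 × (+16.4%) = +61.6%.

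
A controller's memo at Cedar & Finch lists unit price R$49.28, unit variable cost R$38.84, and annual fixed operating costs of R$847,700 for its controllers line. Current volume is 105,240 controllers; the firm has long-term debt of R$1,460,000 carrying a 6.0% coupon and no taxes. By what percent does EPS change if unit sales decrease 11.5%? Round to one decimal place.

Contribution at this volume is 105,240 × R$10.44 = R$1,098,705.60.
Subtracting fixed costs: EBIT = R$1,098,705.60 − R$847,700 = R$251,005.60.
After interest of R$87,600.00, pre-tax earnings = R$163,405.60.
DCL = total CM / (EBIT − I) = R$1,098,705.60 / R$163,405.60 = 6.7238.
%ΔEPS = DCL × %ΔSales = 6.7238 × -11.5% = -77.3%.

-77.3%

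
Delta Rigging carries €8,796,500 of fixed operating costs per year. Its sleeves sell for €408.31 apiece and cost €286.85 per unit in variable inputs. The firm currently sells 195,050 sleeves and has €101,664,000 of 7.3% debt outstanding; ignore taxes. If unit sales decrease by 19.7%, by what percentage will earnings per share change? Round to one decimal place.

Total contribution margin = 195,050 × €121.46 = €23,690,773.00.
Subtracting fixed costs: EBIT = €23,690,773.00 − €8,796,500 = €14,894,273.00.
Interest = €7,421,472.00, so EBIT − I = €7,472,801.00.
Degree of combined leverage = contribution ÷ (EBIT − I) = €23,690,773.00 ÷ €7,472,801.00 = 3.1703.
EPS therefore changes by 3.1703 × (-19.7%) = -62.5%.

-62.5%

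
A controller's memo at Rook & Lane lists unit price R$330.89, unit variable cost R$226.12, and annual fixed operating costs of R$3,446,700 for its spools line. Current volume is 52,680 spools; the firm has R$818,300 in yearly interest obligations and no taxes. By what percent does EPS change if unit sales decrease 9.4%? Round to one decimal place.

-41.4%

Total contribution margin = 52,680 × R$104.77 = R$5,519,283.60.
EBIT = R$5,519,283.60 − R$3,446,700 = R$2,072,583.60.
After interest of R$818,300.00, pre-tax earnings = R$1,254,283.60.
Degree of combined leverage = contribution ÷ (EBIT − I) = R$5,519,283.60 ÷ R$1,254,283.60 = 4.4003.
EPS therefore changes by 4.4003 × (-9.4%) = -41.4%.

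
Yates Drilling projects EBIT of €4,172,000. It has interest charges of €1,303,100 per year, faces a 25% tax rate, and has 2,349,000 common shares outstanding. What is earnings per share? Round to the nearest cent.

€0.92

Interest = €1,303,100.00, so EBT = €4,172,000 − €1,303,100.00 = €2,868,900.00.
After tax at 25%: net income = €2,868,900.00 × 0.75 = €2,151,675.00.
Per share: €2,151,675.00 / 2,349,000 shares = €0.92.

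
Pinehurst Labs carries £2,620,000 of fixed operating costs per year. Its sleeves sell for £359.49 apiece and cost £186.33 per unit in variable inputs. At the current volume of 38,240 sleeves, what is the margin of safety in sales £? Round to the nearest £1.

£8,307,629

Contribution margin per unit = £359.49 − £186.33 = £173.16. Break-even units = £2,620,000 ÷ £173.16 = 15,130.52; break-even revenue = 15,130.52 × £359.49 = £5,439,268.88.
Current sales = 38,240 × £359.49 = £13,746,897.60.
Margin of safety = £13,746,897.60 − £5,439,268.88 = £8,307,629.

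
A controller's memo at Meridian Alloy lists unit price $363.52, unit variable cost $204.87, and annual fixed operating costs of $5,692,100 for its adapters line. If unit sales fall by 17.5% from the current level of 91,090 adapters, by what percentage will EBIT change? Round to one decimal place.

-28.9%

Contribution at this volume is 91,090 × $158.65 = $14,451,428.50.
Subtracting fixed costs: EBIT = $14,451,428.50 − $5,692,100 = $8,759,328.50.
Degree of operating leverage = $14,451,428.50 / $8,759,328.50 = 1.6498.
Operating income changes by 1.6498 × -17.5% = -28.9%.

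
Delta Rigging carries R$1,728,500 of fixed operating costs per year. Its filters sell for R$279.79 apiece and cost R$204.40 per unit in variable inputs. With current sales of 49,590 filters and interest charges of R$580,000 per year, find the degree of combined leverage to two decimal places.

2.61

Total contribution margin = 49,590 × R$75.39 = R$3,738,590.10.
EBIT = R$3,738,590.10 − R$1,728,500 = R$2,010,090.10. Interest = R$580,000.00, so EBIT − I = R$1,430,090.10.
Degree of total leverage = total CM / (EBIT − interest) = R$3,738,590.10 / R$1,430,090.10 = 2.6142.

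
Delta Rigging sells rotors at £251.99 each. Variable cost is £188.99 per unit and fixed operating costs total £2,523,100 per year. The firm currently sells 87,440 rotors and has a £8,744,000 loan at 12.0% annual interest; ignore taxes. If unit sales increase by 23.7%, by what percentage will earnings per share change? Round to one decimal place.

+67.4%

At 87,440 units, contribution = 87,440 × £63.00 = £5,508,720.00.
EBIT = £5,508,720.00 − £2,523,100 = £2,985,620.00.
Interest = £1,049,280.00, so EBIT − I = £1,936,340.00.
Degree of combined leverage = contribution ÷ (EBIT − I) = £5,508,720.00 ÷ £1,936,340.00 = 2.8449.
%ΔEPS = DCL × %ΔSales = 2.8449 × +23.7% = +67.4%.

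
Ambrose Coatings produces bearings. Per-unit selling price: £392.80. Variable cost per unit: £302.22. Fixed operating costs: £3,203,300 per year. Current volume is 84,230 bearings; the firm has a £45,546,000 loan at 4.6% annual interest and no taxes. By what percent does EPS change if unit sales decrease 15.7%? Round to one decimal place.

Total contribution margin = 84,230 × £90.58 = £7,629,553.40.
Operating income = contribution − fixed costs = £7,629,553.40 − £3,203,300 = £4,426,253.40.
After interest of £2,095,116.00, pre-tax earnings = £2,331,137.40.
Degree of combined leverage = contribution ÷ (EBIT − I) = £7,629,553.40 ÷ £2,331,137.40 = 3.2729.
EPS therefore changes by 3.2729 × (-15.7%) = -51.4%.

-51.4%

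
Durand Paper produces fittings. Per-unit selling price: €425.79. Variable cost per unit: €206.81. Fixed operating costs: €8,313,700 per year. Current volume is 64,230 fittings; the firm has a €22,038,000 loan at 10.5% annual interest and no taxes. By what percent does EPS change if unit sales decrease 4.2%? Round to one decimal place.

Total contribution margin = 64,230 × €218.98 = €14,065,085.40.
EBIT = €14,065,085.40 − €8,313,700 = €5,751,385.40.
Interest = €2,313,990.00, so EBIT − I = €3,437,395.40.
Degree of combined leverage = contribution ÷ (EBIT − I) = €14,065,085.40 ÷ €3,437,395.40 = 4.0918.
EPS therefore changes by 4.0918 × (-4.2%) = -17.2%.

-17.2%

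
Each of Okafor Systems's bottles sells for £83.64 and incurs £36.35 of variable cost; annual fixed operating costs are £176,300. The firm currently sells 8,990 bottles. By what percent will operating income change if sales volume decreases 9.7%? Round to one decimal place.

Contribution at this volume is 8,990 × £47.29 = £425,137.10.
EBIT = £425,137.10 − £176,300 = £248,837.10.
Degree of operating leverage = £425,137.10 / £248,837.10 = 1.7085.
%ΔEBIT = DOL × %ΔSales = 1.7085 × -9.7% = -16.6%.

-16.6%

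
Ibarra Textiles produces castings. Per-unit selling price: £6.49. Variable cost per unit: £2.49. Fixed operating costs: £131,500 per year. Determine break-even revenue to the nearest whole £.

Contribution margin per unit = £6.49 − £2.49 = £4.00, a CM ratio of £4.00 ÷ £6.49 = 0.6163.
Break-even revenue = fixed costs × price ÷ CM = £131,500 × £6.49 ÷ £4.00 = £213,359.

£213,359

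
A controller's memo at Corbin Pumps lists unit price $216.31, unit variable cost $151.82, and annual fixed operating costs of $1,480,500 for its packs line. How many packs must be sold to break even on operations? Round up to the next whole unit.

22,958 packs

Each unit contributes $216.31 − $151.82 = $64.49.
Break-even volume = fixed costs ÷ CM per unit = $1,480,500 ÷ $64.49 = 22,957.05, so 22,958 packs.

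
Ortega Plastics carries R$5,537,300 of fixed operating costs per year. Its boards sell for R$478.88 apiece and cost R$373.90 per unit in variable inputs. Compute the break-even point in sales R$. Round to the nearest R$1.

Contribution margin per unit = R$478.88 − R$373.90 = R$104.98, a CM ratio of R$104.98 ÷ R$478.88 = 0.2192.
Break-even revenue = fixed costs × price ÷ CM = R$5,537,300 × R$478.88 ÷ R$104.98 = R$25,259,118.

R$25,259,118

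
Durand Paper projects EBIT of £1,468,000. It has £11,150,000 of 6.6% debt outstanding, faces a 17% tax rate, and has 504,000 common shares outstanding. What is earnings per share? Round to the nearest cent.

Pre-tax income = £1,468,000 − £735,900.00 = £732,100.00.
After tax at 17%: net income = £732,100.00 × 0.83 = £607,643.00.
Per share: £607,643.00 / 504,000 shares = £1.21.

£1.21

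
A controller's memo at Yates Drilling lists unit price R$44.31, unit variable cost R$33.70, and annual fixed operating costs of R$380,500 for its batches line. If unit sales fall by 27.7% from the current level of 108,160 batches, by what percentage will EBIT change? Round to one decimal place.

Contribution at this volume is 108,160 × R$10.61 = R$1,147,577.60.
Operating income = contribution − fixed costs = R$1,147,577.60 − R$380,500 = R$767,077.60.
Degree of operating leverage = R$1,147,577.60 / R$767,077.60 = 1.4960.
So EBIT moves 1.4960 × (-27.7%) = -41.4%.

-41.4%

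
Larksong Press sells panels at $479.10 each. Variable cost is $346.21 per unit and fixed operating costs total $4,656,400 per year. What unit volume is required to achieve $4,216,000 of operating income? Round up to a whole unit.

66,765 panels

Contribution margin per unit = $479.10 − $346.21 = $132.89.
Required volume = (fixed costs + target profit) ÷ CM = ($4,656,400 + $4,216,000) ÷ $132.89 = 66,764.99, so 66,765 panels.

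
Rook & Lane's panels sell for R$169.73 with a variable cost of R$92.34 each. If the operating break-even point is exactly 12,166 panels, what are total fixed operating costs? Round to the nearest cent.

Each unit contributes R$169.73 − R$92.34 = R$77.39.
Fixed costs = break-even units × CM = 12,166 × R$77.39 = R$941,526.74.

R$941,526.74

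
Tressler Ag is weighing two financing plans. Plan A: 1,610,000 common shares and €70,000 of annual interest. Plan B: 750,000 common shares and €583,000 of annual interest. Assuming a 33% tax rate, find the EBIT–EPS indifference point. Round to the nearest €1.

At indifference, (EBIT − 70,000)(1 − t)/1,610,000 = (EBIT − 583,000)(1 − t)/750,000.
The (1 − t) factor cancels: (EBIT − 70,000) × 750,000 = (EBIT − 583,000) × 1,610,000.
Solving, EBIT = (583,000·1,610,000 − 70,000·750,000) / (1,610,000 − 750,000) = 886,130,000,000 / 860,000 = 1,030,383.72.

€1,030,384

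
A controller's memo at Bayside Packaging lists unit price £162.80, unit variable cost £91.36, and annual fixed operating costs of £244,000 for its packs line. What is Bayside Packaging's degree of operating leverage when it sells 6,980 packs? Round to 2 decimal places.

At 6,980 units, contribution = 6,980 × £71.44 = £498,651.20.
EBIT = £498,651.20 − £244,000 = £254,651.20.
Degree of operating leverage = £498,651.20 / £254,651.20 = 1.9582.

1.96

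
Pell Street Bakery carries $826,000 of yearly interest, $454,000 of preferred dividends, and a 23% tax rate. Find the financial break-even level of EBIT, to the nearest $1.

Grossing the preferred dividend up to pre-tax terms: $454,000 / (1 − 0.23) = $589,610.39.
Financial break-even EBIT = interest + D_p ÷ (1 − t) = $826,000 + $589,610.39 = $1,415,610.39.

$1,415,610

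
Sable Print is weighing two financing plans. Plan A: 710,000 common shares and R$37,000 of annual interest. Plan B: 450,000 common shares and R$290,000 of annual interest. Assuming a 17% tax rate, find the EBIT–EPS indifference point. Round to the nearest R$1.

R$727,885

At indifference, (EBIT − 37,000)(1 − t)/710,000 = (EBIT − 290,000)(1 − t)/450,000.
The (1 − t) factor cancels: (EBIT − 37,000) × 450,000 = (EBIT − 290,000) × 710,000.
Solving, EBIT = (290,000·710,000 − 37,000·450,000) / (710,000 − 450,000) = 189,250,000,000 / 260,000 = 727,884.62.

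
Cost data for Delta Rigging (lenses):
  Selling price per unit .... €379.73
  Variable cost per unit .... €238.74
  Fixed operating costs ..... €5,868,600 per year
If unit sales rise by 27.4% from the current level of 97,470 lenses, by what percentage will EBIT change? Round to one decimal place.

Contribution at this volume is 97,470 × €140.99 = €13,742,295.30.
EBIT = €13,742,295.30 − €5,868,600 = €7,873,695.30.
Degree of operating leverage = €13,742,295.30 / €7,873,695.30 = 1.7453.
Operating income changes by 1.7453 × +27.4% = +47.8%.

+47.8%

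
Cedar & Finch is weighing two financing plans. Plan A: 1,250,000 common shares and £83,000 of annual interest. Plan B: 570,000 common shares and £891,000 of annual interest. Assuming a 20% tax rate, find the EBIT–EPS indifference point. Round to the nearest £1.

£1,568,294

At indifference, (EBIT − 83,000)(1 − t)/1,250,000 = (EBIT − 891,000)(1 − t)/570,000.
Cancelling (1 − t) and cross-multiplying: 570,000·(EBIT − 83,000) = 1,250,000·(EBIT − 891,000).
Solving, EBIT = (891,000·1,250,000 − 83,000·570,000) / (1,250,000 − 570,000) = 1,066,440,000,000 / 680,000 = 1,568,294.12.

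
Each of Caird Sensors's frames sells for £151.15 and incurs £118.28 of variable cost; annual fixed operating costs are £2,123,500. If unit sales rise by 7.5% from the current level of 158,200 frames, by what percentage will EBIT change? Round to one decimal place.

Total contribution margin = 158,200 × £32.87 = £5,200,034.00.
Subtracting fixed costs: EBIT = £5,200,034.00 − £2,123,500 = £3,076,534.00.
So DOL = total CM / EBIT = £5,200,034.00 / £3,076,534.00 = 1.6902.
Operating income changes by 1.6902 × +7.5% = +12.7%.

+12.7%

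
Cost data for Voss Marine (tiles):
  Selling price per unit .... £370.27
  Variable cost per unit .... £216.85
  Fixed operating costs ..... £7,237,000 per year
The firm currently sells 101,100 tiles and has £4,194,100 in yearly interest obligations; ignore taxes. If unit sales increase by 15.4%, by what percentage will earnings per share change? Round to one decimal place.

+58.6%

Total contribution margin = 101,100 × £153.42 = £15,510,762.00.
Operating income = contribution − fixed costs = £15,510,762.00 − £7,237,000 = £8,273,762.00.
After interest of £4,194,100.00, pre-tax earnings = £4,079,662.00.
DCL = total CM / (EBIT − I) = £15,510,762.00 / £4,079,662.00 = 3.8020.
%ΔEPS = DCL × %ΔSales = 3.8020 × +15.4% = +58.6%.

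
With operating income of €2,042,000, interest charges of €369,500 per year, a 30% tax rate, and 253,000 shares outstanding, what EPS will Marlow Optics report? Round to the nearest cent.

€4.63

Pre-tax income = €2,042,000 − €369,500.00 = €1,672,500.00.
Net income = €1,672,500.00 × (1 − 0.30) = €1,170,750.00.
Per share: €1,170,750.00 / 253,000 shares = €4.63.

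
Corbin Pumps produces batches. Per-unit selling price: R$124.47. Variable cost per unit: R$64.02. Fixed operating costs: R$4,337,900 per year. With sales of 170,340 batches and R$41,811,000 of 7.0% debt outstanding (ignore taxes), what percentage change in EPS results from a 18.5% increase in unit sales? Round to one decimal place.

At 170,340 units, contribution = 170,340 × R$60.45 = R$10,297,053.00.
EBIT = R$10,297,053.00 − R$4,337,900 = R$5,959,153.00.
After interest of R$2,926,770.00, pre-tax earnings = R$3,032,383.00.
DCL = total CM / (EBIT − I) = R$10,297,053.00 / R$3,032,383.00 = 3.3957.
%ΔEPS = DCL × %ΔSales = 3.3957 × +18.5% = +62.8%.

+62.8%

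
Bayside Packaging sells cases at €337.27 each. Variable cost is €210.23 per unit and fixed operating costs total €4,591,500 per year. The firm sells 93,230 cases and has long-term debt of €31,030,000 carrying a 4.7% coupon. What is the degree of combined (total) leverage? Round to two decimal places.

2.04

Total contribution margin = 93,230 × €127.04 = €11,843,939.20.
EBIT = €11,843,939.20 − €4,591,500 = €7,252,439.20. Interest = €1,458,410.00.
DOL = €11,843,939.20 ÷ €7,252,439.20 = 1.6331; DFL = €7,252,439.20 ÷ €5,794,029.20 = 1.2517.
DCL = DOL × DFL = 1.6331 × 1.2517 = 2.0442.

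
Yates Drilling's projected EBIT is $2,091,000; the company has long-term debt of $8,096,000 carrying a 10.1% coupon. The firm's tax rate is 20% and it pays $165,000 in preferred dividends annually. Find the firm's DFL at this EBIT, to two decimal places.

1.96

Interest = $817,696.00.
Pre-tax preferred-dividend burden = $165,000 ÷ (1 − 0.20) = $206,250.00.
DFL = EBIT ÷ [EBIT − I − D_p/(1−t)] = $2,091,000 ÷ [$2,091,000 − $817,696.00 − $206,250.00] = $2,091,000 ÷ $1,067,054.00 = 1.9596.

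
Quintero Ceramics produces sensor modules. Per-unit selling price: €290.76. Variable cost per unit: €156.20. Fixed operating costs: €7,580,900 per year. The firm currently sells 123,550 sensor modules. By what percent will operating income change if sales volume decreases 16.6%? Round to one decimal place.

Total contribution margin = 123,550 × €134.56 = €16,624,888.00.
Subtracting fixed costs: EBIT = €16,624,888.00 − €7,580,900 = €9,043,988.00.
So DOL = total CM / EBIT = €16,624,888.00 / €9,043,988.00 = 1.8382.
Operating income changes by 1.8382 × -16.6% = -30.5%.

-30.5%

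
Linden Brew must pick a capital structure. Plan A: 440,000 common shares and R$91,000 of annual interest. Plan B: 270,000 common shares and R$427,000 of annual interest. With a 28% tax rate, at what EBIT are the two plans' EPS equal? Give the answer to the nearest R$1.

R$960,647

Set EPS_A = EPS_B: (EBIT − R$91,000)(1 − 0.28) ÷ 440,000 = (EBIT − R$427,000)(1 − 0.28) ÷ 270,000.
Cancelling (1 − t) and cross-multiplying: 270,000·(EBIT − 91,000) = 440,000·(EBIT − 427,000).
Solving, EBIT = (427,000·440,000 − 91,000·270,000) / (440,000 − 270,000) = 163,310,000,000 / 170,000 = 960,647.06.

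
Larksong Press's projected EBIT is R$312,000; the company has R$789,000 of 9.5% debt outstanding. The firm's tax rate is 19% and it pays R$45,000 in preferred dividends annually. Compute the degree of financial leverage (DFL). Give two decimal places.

Interest = R$74,955.00.
Preferred dividends grossed up pre-tax: R$45,000 / (1 − 0.19) = R$55,555.56.
DFL = EBIT ÷ [EBIT − I − D_p/(1−t)] = R$312,000 ÷ [R$312,000 − R$74,955.00 − R$55,555.56] = R$312,000 ÷ R$181,489.44 = 1.7191.

1.72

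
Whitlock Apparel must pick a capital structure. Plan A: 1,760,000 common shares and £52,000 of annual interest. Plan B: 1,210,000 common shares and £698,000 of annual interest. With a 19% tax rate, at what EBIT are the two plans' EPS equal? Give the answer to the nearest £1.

Set EPS_A = EPS_B: (EBIT − £52,000)(1 − 0.19) ÷ 1,760,000 = (EBIT − £698,000)(1 − 0.19) ÷ 1,210,000.
Cancelling (1 − t) and cross-multiplying: 1,210,000·(EBIT − 52,000) = 1,760,000·(EBIT − 698,000).
EBIT × (1,760,000 − 1,210,000) = 698,000 × 1,760,000 − 52,000 × 1,210,000 = 1,165,560,000,000, so EBIT = 1,165,560,000,000 ÷ 550,000 = 2,119,200.00.

£2,119,200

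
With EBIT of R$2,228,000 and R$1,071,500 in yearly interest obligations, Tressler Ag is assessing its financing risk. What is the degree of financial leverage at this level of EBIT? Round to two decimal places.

1.93

Annual interest charges come to R$1,071,500.00.
DFL = EBIT ÷ (EBIT − I) = R$2,228,000 ÷ (R$2,228,000 − R$1,071,500.00) = R$2,228,000 ÷ R$1,156,500.00 = 1.9265.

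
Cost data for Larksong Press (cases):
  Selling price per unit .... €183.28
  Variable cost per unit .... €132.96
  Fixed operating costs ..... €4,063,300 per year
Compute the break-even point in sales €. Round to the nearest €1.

CM per unit = €183.28 − €132.96 = €50.32; CM ratio = €50.32 / €183.28 = 0.2746.
Break-even sales = FC ÷ CM ratio = €4,063,300 × €183.28 / €50.32 = €14,799,714.

€14,799,714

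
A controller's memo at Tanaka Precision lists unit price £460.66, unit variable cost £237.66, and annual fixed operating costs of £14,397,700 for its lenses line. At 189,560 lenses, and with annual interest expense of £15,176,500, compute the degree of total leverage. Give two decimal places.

3.33

Contribution at this volume is 189,560 × £223.00 = £42,271,880.00.
EBIT = £42,271,880.00 − £14,397,700 = £27,874,180.00. Interest = £15,176,500.00, so EBIT − I = £12,697,680.00.
DCL = contribution ÷ (EBIT − I) = £42,271,880.00 ÷ £12,697,680.00 = 3.3291.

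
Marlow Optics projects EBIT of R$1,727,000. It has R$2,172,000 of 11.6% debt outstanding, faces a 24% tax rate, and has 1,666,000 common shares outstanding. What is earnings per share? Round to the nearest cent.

Pre-tax income = R$1,727,000 − R$251,952.00 = R$1,475,048.00.
After tax at 24%: net income = R$1,475,048.00 × 0.76 = R$1,121,036.48.
Per share: R$1,121,036.48 / 1,666,000 shares = R$0.67.

R$0.67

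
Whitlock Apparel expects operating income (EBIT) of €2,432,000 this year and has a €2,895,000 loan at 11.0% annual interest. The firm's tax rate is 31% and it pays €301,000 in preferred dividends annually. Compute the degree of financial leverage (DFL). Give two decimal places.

Interest = €318,450.00.
Preferred dividends grossed up pre-tax: €301,000 / (1 − 0.31) = €436,231.88.
DFL = EBIT ÷ [EBIT − I − D_p/(1−t)] = €2,432,000 ÷ [€2,432,000 − €318,450.00 − €436,231.88] = €2,432,000 ÷ €1,677,318.12 = 1.4499.

1.45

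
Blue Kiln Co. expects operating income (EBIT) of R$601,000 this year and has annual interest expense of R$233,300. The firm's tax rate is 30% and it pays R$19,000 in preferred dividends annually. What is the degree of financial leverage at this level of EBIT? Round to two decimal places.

Annual interest charges come to R$233,300.00.
Pre-tax preferred-dividend burden = R$19,000 ÷ (1 − 0.30) = R$27,142.86.
DFL = EBIT ÷ [EBIT − I − D_p/(1−t)] = R$601,000 ÷ [R$601,000 − R$233,300.00 − R$27,142.86] = R$601,000 ÷ R$340,557.14 = 1.7648.

1.76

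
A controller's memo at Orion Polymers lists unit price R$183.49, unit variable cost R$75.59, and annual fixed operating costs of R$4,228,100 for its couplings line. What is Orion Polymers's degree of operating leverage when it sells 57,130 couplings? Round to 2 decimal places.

3.18

Total contribution margin = 57,130 × R$107.90 = R$6,164,327.00.
Subtracting fixed costs: EBIT = R$6,164,327.00 − R$4,228,100 = R$1,936,227.00.
Degree of operating leverage = R$6,164,327.00 / R$1,936,227.00 = 3.1837.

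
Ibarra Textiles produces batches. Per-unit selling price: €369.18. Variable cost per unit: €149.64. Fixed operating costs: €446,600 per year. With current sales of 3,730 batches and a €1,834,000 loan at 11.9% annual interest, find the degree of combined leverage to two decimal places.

Total contribution margin = 3,730 × €219.54 = €818,884.20.
EBIT = €818,884.20 − €446,600 = €372,284.20. Interest = €218,246.00.
DOL = €818,884.20 ÷ €372,284.20 = 2.1996; DFL = €372,284.20 ÷ €154,038.20 = 2.4168.
Combined leverage = 2.1996 × 2.4168 = 5.3160.

5.32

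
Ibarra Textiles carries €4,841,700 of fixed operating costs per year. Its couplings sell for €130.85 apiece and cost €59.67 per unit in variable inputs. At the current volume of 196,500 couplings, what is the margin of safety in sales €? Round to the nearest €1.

€16,811,541

Unit CM = price − variable cost = €130.85 − €59.67 = €71.18. Break-even units = €4,841,700 ÷ €71.18 = 68,020.51; break-even revenue = 68,020.51 × €130.85 = €8,900,483.91.
Current sales = 196,500 × €130.85 = €25,712,025.00.
Margin of safety = €25,712,025.00 − €8,900,483.91 = €16,811,541.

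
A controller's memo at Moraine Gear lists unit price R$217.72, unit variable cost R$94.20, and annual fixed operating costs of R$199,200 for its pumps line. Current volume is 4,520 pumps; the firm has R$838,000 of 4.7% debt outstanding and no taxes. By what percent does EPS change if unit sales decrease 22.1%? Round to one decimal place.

Contribution at this volume is 4,520 × R$123.52 = R$558,310.40.
Operating income = contribution − fixed costs = R$558,310.40 − R$199,200 = R$359,110.40.
After interest of R$39,386.00, pre-tax earnings = R$319,724.40.
DCL = total CM / (EBIT − I) = R$558,310.40 / R$319,724.40 = 1.7462.
%ΔEPS = DCL × %ΔSales = 1.7462 × -22.1% = -38.6%.

-38.6%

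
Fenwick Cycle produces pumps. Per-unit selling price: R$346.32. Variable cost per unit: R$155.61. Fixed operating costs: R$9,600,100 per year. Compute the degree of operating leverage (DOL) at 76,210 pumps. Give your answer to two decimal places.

2.95

At 76,210 units, contribution = 76,210 × R$190.71 = R$14,534,009.10.
EBIT = R$14,534,009.10 − R$9,600,100 = R$4,933,909.10.
DOL = contribution ÷ EBIT = R$14,534,009.10 ÷ R$4,933,909.10 = 2.9457.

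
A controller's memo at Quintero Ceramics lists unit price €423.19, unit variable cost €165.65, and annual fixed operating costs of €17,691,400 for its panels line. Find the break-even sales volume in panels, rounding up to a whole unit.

Unit CM = price − variable cost = €423.19 − €165.65 = €257.54.
Break-even Q = €17,691,400 / €257.54 = 68,693.80 → 68,694 panels.

68,694 panels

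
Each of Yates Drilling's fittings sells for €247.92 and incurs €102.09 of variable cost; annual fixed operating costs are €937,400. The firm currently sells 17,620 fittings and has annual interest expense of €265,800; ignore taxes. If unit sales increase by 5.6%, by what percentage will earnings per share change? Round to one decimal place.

At 17,620 units, contribution = 17,620 × €145.83 = €2,569,524.60.
Operating income = contribution − fixed costs = €2,569,524.60 − €937,400 = €1,632,124.60.
After interest of €265,800.00, pre-tax earnings = €1,366,324.60.
DCL = total CM / (EBIT − I) = €2,569,524.60 / €1,366,324.60 = 1.8806.
%ΔEPS = DCL × %ΔSales = 1.8806 × +5.6% = +10.5%.

+10.5%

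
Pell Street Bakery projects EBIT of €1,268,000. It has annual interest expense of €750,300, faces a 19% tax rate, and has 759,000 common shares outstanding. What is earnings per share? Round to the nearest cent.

Interest = €750,300.00, so EBT = €1,268,000 − €750,300.00 = €517,700.00.
After tax at 19%: net income = €517,700.00 × 0.81 = €419,337.00.
EPS = €419,337.00 ÷ 759,000 = €0.55.

€0.55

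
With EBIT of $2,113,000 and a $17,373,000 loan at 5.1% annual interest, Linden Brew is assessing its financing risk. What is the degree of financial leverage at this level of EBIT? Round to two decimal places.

Interest = $886,023.00.
DFL = EBIT ÷ (EBIT − I) = $2,113,000 ÷ ($2,113,000 − $886,023.00) = $2,113,000 ÷ $1,226,977.00 = 1.7221.

1.72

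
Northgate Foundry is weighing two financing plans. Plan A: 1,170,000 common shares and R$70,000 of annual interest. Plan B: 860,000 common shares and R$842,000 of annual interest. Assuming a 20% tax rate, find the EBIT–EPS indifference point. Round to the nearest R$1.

R$2,983,677

At indifference, (EBIT − 70,000)(1 − t)/1,170,000 = (EBIT − 842,000)(1 − t)/860,000.
Cancelling (1 − t) and cross-multiplying: 860,000·(EBIT − 70,000) = 1,170,000·(EBIT − 842,000).
EBIT × (1,170,000 − 860,000) = 842,000 × 1,170,000 − 70,000 × 860,000 = 924,940,000,000, so EBIT = 924,940,000,000 ÷ 310,000 = 2,983,677.42.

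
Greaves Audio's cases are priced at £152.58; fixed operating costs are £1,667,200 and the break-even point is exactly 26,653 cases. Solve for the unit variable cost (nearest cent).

Contribution per unit must be FC / Q = £1,667,200 / 26,653 = £62.5521.
Variable cost per unit = £152.58 − £62.5521 = £90.03.

£90.03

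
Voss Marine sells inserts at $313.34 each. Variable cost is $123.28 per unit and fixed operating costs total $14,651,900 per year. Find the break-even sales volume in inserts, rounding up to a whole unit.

77,091 inserts

Contribution margin per unit = $313.34 − $123.28 = $190.06.
Break-even Q = $14,651,900 / $190.06 = 77,090.92 → 77,091 inserts.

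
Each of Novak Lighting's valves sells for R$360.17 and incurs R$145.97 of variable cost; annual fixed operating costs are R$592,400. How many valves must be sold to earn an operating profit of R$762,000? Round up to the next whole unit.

Unit CM = price − variable cost = R$360.17 − R$145.97 = R$214.20.
Required volume = (fixed costs + target profit) ÷ CM = (R$592,400 + R$762,000) ÷ R$214.20 = 6,323.06, so 6,324 valves.

6,324 valves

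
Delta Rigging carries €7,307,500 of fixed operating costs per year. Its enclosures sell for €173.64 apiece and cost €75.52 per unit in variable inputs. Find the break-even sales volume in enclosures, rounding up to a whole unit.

Each unit contributes €173.64 − €75.52 = €98.12.
Break-even Q = €7,307,500 / €98.12 = 74,475.13 → 74,476 enclosures.

74,476 enclosures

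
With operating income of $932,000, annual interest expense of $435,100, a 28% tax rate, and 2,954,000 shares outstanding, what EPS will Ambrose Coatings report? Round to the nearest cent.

Pre-tax income = $932,000 − $435,100.00 = $496,900.00.
Net income = $496,900.00 × (1 − 0.28) = $357,768.00.
EPS = $357,768.00 ÷ 2,954,000 = $0.12.

$0.12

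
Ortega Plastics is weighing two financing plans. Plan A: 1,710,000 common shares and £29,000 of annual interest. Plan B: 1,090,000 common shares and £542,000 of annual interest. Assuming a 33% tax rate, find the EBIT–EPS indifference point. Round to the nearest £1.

Set EPS_A = EPS_B: (EBIT − £29,000)(1 − 0.33) ÷ 1,710,000 = (EBIT − £542,000)(1 − 0.33) ÷ 1,090,000.
The (1 − t) factor cancels: (EBIT − 29,000) × 1,090,000 = (EBIT − 542,000) × 1,710,000.
EBIT × (1,710,000 − 1,090,000) = 542,000 × 1,710,000 − 29,000 × 1,090,000 = 895,210,000,000, so EBIT = 895,210,000,000 ÷ 620,000 = 1,443,887.10.

£1,443,887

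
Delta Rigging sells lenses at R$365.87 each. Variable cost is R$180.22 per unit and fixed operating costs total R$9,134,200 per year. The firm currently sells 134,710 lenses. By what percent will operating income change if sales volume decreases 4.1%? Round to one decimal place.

-6.5%

Contribution at this volume is 134,710 × R$185.65 = R$25,008,911.50.
Operating income = contribution − fixed costs = R$25,008,911.50 − R$9,134,200 = R$15,874,711.50.
Degree of operating leverage = R$25,008,911.50 / R$15,874,711.50 = 1.5754.
%ΔEBIT = DOL × %ΔSales = 1.5754 × -4.1% = -6.5%.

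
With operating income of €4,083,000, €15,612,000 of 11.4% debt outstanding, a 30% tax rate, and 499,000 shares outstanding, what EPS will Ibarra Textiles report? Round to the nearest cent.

€3.23

Pre-tax income = €4,083,000 − €1,779,768.00 = €2,303,232.00.
After tax at 30%: net income = €2,303,232.00 × 0.70 = €1,612,262.40.
Per share: €1,612,262.40 / 499,000 shares = €3.23.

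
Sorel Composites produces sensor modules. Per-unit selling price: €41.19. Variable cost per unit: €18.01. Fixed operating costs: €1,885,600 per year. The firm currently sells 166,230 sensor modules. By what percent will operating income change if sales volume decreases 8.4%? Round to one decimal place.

Total contribution margin = 166,230 × €23.18 = €3,853,211.40.
Subtracting fixed costs: EBIT = €3,853,211.40 − €1,885,600 = €1,967,611.40.
Degree of operating leverage = €3,853,211.40 / €1,967,611.40 = 1.9583.
%ΔEBIT = DOL × %ΔSales = 1.9583 × -8.4% = -16.4%.

-16.4%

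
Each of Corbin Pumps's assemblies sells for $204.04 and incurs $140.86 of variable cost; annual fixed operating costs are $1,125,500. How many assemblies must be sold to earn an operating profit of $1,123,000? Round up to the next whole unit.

35,589 assemblies

Unit CM = price − variable cost = $204.04 − $140.86 = $63.18.
Required volume = (fixed costs + target profit) ÷ CM = ($1,125,500 + $1,123,000) ÷ $63.18 = 35,588.79, so 35,589 assemblies.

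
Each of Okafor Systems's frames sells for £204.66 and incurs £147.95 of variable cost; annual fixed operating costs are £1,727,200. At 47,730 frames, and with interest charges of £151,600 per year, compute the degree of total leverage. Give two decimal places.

3.27

At 47,730 units, contribution = 47,730 × £56.71 = £2,706,768.30.
EBIT = £2,706,768.30 − £1,727,200 = £979,568.30. Interest = £151,600.00.
DOL = £2,706,768.30 ÷ £979,568.30 = 2.7632; DFL = £979,568.30 ÷ £827,968.30 = 1.1831.
Combined leverage = 2.7632 × 1.1831 = 3.2691.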